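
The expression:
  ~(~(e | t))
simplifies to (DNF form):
e | t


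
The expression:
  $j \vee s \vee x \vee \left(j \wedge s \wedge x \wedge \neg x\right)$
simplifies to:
$j \vee s \vee x$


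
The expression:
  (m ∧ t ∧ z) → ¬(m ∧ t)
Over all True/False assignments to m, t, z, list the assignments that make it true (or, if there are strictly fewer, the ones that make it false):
is false only for:
  m=True, t=True, z=True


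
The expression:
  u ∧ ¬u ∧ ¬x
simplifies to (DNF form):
False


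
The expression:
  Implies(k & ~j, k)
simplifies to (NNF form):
True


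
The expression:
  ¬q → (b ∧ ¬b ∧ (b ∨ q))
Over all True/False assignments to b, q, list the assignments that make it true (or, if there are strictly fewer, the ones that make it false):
is true only for:
  b=False, q=True;
  b=True, q=True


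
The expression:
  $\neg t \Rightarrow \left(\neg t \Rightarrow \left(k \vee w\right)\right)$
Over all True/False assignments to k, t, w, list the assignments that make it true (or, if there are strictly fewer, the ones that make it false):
is false only for:
  k=False, t=False, w=False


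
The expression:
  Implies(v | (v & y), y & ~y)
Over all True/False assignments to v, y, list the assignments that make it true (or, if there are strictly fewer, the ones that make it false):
is true only for:
  v=False, y=False;
  v=False, y=True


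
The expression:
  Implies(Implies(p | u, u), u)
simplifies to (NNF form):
p | u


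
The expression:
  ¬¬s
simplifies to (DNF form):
s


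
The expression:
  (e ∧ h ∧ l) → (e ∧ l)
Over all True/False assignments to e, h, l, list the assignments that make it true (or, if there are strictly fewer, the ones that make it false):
is always true.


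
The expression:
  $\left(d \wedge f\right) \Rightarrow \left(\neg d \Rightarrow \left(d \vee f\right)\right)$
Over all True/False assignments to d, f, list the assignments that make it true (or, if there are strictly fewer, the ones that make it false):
is always true.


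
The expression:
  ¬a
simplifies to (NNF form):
¬a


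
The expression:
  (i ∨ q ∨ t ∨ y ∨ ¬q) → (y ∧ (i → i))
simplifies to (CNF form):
y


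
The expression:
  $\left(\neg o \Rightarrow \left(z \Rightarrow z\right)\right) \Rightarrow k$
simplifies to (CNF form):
$k$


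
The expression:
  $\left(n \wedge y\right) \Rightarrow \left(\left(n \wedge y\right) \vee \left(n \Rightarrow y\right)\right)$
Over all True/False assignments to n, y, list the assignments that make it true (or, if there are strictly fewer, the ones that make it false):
is always true.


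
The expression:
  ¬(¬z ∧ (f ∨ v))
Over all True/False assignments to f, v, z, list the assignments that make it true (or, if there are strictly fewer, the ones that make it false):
is false only for:
  f=False, v=True, z=False;
  f=True, v=False, z=False;
  f=True, v=True, z=False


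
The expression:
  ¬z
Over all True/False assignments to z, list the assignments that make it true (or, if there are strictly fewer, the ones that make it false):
is true only for:
  z=False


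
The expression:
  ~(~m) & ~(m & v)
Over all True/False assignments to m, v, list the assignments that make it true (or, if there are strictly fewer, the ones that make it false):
is true only for:
  m=True, v=False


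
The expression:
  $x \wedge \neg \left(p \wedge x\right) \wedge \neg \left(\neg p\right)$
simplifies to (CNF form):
$\text{False}$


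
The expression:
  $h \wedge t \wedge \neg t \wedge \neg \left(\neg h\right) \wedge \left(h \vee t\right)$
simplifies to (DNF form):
$\text{False}$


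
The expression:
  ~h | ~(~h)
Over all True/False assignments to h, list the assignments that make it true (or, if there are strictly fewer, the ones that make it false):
is always true.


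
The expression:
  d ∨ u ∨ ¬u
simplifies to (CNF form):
True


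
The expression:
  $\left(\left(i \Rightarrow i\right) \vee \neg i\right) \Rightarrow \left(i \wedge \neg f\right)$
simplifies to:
$i \wedge \neg f$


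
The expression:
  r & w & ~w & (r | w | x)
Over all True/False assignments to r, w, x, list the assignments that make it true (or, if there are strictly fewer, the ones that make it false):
is never true.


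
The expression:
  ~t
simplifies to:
~t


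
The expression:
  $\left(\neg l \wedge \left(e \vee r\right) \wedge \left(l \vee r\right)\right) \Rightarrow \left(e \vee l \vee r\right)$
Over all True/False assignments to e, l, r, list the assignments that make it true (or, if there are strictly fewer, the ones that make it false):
is always true.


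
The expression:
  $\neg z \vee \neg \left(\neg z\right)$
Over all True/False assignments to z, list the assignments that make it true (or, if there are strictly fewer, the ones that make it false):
is always true.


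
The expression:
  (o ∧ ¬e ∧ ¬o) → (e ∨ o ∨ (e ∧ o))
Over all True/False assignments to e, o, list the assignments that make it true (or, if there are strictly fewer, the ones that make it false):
is always true.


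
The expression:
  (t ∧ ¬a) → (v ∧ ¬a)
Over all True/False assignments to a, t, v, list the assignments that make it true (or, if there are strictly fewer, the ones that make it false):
is false only for:
  a=False, t=True, v=False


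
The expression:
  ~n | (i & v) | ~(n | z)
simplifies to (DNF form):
~n | (i & v)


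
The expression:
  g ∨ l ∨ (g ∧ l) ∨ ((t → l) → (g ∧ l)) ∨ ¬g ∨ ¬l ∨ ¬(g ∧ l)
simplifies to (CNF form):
True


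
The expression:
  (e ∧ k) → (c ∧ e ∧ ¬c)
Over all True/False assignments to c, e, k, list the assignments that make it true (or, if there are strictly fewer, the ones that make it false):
is false only for:
  c=False, e=True, k=True;
  c=True, e=True, k=True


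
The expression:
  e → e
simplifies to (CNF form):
True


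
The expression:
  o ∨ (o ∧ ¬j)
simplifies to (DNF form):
o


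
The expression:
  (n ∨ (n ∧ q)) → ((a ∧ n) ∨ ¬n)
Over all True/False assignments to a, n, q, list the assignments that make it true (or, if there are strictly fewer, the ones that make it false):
is false only for:
  a=False, n=True, q=False;
  a=False, n=True, q=True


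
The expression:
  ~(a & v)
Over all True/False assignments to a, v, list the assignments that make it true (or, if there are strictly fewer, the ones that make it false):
is false only for:
  a=True, v=True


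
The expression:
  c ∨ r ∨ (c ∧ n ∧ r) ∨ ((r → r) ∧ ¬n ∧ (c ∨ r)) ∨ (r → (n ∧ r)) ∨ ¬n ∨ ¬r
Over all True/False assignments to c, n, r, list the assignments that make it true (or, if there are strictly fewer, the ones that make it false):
is always true.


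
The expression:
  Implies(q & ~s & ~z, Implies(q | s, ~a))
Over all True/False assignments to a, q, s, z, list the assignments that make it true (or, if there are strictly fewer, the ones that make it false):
is false only for:
  a=True, q=True, s=False, z=False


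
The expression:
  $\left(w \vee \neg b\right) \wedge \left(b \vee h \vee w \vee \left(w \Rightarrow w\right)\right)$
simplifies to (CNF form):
$w \vee \neg b$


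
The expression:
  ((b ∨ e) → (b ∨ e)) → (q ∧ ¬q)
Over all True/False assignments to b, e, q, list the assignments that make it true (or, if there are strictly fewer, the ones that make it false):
is never true.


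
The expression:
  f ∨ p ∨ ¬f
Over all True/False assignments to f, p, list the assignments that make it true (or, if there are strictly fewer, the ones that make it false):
is always true.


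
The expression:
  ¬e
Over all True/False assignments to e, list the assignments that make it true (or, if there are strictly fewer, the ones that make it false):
is true only for:
  e=False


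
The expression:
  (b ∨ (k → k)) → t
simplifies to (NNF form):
t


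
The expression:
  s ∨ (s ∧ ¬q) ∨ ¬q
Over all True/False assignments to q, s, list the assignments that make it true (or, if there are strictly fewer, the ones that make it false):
is false only for:
  q=True, s=False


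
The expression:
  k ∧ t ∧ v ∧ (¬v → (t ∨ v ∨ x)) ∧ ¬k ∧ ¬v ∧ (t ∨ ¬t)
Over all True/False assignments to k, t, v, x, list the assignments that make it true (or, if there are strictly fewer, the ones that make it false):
is never true.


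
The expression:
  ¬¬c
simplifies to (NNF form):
c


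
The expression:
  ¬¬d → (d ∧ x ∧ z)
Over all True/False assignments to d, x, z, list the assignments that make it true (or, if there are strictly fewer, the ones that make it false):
is false only for:
  d=True, x=False, z=False;
  d=True, x=False, z=True;
  d=True, x=True, z=False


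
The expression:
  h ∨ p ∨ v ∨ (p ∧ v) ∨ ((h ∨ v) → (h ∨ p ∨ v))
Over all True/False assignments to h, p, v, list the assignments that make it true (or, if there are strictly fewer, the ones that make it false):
is always true.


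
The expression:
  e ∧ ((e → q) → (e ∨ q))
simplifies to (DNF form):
e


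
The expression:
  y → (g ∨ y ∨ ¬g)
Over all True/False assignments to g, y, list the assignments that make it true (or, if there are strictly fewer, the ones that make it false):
is always true.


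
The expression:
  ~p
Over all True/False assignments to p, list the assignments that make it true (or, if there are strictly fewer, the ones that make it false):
is true only for:
  p=False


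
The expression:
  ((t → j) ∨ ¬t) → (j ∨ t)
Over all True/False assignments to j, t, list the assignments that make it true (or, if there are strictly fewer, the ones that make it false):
is false only for:
  j=False, t=False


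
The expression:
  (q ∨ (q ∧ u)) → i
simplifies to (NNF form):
i ∨ ¬q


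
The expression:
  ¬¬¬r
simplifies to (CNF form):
¬r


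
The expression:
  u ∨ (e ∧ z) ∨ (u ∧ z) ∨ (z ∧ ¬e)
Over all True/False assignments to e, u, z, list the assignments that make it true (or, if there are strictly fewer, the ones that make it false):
is false only for:
  e=False, u=False, z=False;
  e=True, u=False, z=False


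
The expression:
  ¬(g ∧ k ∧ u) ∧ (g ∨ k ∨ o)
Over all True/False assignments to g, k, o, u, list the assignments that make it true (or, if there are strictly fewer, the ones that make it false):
is false only for:
  g=False, k=False, o=False, u=False;
  g=False, k=False, o=False, u=True;
  g=True, k=True, o=False, u=True;
  g=True, k=True, o=True, u=True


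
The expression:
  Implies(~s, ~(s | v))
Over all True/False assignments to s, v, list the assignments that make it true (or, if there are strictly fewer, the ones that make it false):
is false only for:
  s=False, v=True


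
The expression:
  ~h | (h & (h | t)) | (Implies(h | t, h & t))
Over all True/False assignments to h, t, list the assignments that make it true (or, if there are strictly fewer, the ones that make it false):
is always true.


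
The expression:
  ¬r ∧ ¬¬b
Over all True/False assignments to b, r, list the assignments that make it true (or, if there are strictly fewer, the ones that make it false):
is true only for:
  b=True, r=False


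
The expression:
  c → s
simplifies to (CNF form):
s ∨ ¬c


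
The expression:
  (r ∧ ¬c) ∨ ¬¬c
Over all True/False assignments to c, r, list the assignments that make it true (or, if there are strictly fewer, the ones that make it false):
is false only for:
  c=False, r=False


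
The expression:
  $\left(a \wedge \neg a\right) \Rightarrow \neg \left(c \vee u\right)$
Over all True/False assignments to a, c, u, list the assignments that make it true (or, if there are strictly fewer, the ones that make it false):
is always true.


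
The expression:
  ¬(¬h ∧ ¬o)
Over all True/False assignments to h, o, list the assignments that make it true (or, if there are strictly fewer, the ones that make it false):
is false only for:
  h=False, o=False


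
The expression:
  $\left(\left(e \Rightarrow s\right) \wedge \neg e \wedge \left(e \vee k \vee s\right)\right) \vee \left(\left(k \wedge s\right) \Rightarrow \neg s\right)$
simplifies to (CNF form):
$\neg e \vee \neg k \vee \neg s$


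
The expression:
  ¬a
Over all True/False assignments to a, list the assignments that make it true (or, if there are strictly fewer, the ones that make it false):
is true only for:
  a=False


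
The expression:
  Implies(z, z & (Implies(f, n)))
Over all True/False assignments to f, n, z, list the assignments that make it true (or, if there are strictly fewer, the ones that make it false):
is false only for:
  f=True, n=False, z=True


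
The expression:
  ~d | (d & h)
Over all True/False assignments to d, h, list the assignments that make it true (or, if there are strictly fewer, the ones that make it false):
is false only for:
  d=True, h=False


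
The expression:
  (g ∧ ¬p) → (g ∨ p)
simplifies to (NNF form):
True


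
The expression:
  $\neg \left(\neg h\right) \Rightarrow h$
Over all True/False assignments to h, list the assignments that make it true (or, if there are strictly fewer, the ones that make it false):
is always true.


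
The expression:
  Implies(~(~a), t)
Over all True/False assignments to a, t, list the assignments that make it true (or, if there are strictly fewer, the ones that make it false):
is false only for:
  a=True, t=False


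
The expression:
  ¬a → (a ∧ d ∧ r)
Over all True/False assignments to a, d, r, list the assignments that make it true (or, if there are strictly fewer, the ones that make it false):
is true only for:
  a=True, d=False, r=False;
  a=True, d=False, r=True;
  a=True, d=True, r=False;
  a=True, d=True, r=True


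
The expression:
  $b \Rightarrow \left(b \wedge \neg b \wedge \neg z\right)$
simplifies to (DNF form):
$\neg b$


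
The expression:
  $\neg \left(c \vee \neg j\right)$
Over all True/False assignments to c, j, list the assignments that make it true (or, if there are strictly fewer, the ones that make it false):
is true only for:
  c=False, j=True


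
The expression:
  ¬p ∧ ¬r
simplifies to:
¬p ∧ ¬r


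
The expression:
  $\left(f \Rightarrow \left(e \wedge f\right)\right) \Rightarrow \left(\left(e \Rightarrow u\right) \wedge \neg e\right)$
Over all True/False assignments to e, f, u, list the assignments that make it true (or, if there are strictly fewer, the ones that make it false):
is true only for:
  e=False, f=False, u=False;
  e=False, f=False, u=True;
  e=False, f=True, u=False;
  e=False, f=True, u=True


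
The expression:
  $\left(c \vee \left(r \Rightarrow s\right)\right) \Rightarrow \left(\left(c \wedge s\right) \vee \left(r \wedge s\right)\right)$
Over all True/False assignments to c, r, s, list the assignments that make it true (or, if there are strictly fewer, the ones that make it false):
is true only for:
  c=False, r=True, s=False;
  c=False, r=True, s=True;
  c=True, r=False, s=True;
  c=True, r=True, s=True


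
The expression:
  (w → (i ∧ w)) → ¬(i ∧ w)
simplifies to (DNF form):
¬i ∨ ¬w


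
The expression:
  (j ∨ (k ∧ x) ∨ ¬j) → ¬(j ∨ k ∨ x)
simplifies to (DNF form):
¬j ∧ ¬k ∧ ¬x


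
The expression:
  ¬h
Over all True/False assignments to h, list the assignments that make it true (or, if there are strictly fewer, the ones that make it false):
is true only for:
  h=False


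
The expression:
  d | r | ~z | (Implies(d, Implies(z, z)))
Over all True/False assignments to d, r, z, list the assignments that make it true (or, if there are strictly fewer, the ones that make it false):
is always true.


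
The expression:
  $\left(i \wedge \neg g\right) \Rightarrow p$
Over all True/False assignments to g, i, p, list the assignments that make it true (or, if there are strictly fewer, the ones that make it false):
is false only for:
  g=False, i=True, p=False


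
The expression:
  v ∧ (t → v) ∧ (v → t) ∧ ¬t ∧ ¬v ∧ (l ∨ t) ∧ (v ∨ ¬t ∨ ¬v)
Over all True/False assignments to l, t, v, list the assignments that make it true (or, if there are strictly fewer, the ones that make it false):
is never true.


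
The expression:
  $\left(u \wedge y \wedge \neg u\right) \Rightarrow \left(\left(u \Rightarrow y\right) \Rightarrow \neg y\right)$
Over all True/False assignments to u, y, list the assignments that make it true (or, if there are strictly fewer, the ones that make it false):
is always true.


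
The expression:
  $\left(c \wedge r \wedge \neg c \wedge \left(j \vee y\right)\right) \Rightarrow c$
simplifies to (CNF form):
$\text{True}$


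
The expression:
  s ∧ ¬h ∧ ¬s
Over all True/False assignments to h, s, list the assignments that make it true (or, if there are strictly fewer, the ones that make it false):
is never true.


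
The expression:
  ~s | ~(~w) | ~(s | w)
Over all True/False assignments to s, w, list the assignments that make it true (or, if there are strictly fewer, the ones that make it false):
is false only for:
  s=True, w=False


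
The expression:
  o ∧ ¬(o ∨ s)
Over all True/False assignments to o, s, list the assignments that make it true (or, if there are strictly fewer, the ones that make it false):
is never true.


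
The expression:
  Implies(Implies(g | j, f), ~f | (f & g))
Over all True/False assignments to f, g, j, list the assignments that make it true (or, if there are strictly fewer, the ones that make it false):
is false only for:
  f=True, g=False, j=False;
  f=True, g=False, j=True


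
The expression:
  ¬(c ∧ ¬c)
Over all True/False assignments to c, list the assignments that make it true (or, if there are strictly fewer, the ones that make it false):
is always true.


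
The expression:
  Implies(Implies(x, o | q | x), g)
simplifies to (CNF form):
g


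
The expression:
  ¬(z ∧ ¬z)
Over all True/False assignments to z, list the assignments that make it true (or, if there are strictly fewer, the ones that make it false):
is always true.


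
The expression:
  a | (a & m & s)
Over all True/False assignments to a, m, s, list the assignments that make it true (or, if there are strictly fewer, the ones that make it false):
is true only for:
  a=True, m=False, s=False;
  a=True, m=False, s=True;
  a=True, m=True, s=False;
  a=True, m=True, s=True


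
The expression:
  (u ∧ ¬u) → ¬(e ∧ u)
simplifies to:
True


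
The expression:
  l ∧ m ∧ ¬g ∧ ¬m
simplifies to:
False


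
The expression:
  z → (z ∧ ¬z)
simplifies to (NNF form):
¬z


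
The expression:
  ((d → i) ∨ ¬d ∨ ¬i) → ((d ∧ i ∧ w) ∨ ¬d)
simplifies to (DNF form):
(i ∧ w) ∨ ¬d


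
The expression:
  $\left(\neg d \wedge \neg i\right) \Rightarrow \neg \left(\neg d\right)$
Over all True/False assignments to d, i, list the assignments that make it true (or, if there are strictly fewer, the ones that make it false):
is false only for:
  d=False, i=False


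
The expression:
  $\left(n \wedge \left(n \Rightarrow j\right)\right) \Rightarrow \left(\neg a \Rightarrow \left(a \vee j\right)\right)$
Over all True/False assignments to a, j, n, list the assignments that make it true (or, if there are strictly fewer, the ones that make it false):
is always true.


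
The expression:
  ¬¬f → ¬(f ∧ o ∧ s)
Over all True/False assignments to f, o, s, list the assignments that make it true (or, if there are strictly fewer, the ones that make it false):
is false only for:
  f=True, o=True, s=True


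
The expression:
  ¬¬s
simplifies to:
s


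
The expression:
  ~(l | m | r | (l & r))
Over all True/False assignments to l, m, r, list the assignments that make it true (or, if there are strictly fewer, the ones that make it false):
is true only for:
  l=False, m=False, r=False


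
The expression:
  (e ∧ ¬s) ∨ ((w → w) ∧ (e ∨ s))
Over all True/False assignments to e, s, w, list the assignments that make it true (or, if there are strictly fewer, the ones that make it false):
is false only for:
  e=False, s=False, w=False;
  e=False, s=False, w=True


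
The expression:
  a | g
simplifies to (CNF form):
a | g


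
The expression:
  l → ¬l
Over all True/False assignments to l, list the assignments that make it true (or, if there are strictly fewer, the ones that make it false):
is true only for:
  l=False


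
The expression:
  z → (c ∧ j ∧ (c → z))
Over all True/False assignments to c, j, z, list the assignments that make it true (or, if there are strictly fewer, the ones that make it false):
is false only for:
  c=False, j=False, z=True;
  c=False, j=True, z=True;
  c=True, j=False, z=True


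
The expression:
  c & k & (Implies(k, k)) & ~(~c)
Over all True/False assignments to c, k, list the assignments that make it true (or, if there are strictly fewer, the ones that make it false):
is true only for:
  c=True, k=True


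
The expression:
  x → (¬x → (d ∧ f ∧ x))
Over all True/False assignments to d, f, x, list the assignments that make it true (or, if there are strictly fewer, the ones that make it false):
is always true.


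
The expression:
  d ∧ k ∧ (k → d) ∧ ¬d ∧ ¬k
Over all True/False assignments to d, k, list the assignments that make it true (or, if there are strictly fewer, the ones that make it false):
is never true.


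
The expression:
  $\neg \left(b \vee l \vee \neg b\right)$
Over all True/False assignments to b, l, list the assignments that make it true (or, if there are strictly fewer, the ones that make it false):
is never true.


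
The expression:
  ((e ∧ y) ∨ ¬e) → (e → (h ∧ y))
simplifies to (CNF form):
h ∨ ¬e ∨ ¬y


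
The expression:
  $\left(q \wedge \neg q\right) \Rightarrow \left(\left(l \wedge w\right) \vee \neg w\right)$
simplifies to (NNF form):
$\text{True}$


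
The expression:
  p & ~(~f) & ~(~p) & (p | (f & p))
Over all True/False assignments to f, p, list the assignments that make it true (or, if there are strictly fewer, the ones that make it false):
is true only for:
  f=True, p=True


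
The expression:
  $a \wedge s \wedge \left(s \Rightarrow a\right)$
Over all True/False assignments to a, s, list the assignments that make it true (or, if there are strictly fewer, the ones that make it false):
is true only for:
  a=True, s=True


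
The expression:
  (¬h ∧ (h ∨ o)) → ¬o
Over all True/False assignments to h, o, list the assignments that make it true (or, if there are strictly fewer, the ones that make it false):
is false only for:
  h=False, o=True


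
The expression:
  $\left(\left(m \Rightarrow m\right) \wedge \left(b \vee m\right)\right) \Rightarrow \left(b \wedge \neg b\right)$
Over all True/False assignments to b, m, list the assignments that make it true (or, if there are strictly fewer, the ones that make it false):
is true only for:
  b=False, m=False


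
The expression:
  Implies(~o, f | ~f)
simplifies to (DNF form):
True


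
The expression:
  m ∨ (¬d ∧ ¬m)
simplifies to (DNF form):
m ∨ ¬d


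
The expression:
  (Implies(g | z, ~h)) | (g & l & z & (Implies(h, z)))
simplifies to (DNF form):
~h | (g & l & z) | (~g & ~z)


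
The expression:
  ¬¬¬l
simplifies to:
¬l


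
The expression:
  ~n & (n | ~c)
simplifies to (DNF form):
~c & ~n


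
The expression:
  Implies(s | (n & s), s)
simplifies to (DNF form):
True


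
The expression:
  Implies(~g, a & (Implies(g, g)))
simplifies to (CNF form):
a | g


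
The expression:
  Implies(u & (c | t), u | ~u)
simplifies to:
True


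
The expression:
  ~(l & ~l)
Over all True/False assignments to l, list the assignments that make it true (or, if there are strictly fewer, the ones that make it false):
is always true.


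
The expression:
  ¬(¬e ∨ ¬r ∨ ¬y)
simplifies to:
e ∧ r ∧ y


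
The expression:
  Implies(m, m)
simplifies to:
True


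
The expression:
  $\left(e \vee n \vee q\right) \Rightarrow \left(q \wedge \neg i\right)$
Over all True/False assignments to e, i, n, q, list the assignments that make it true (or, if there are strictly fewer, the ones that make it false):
is true only for:
  e=False, i=False, n=False, q=False;
  e=False, i=False, n=False, q=True;
  e=False, i=False, n=True, q=True;
  e=False, i=True, n=False, q=False;
  e=True, i=False, n=False, q=True;
  e=True, i=False, n=True, q=True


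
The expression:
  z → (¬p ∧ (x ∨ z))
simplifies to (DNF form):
¬p ∨ ¬z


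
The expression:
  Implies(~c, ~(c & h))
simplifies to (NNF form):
True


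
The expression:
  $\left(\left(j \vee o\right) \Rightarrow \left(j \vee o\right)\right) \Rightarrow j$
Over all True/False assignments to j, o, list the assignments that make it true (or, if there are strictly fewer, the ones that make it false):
is true only for:
  j=True, o=False;
  j=True, o=True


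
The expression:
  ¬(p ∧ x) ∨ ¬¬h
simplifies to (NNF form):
h ∨ ¬p ∨ ¬x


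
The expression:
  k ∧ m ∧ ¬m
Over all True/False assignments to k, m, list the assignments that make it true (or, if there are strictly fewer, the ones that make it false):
is never true.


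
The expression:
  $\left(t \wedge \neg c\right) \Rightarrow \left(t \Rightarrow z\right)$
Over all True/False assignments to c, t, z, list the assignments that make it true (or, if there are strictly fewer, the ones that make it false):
is false only for:
  c=False, t=True, z=False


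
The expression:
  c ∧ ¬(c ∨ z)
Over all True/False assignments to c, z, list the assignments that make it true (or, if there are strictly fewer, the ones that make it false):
is never true.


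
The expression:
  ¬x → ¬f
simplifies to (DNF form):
x ∨ ¬f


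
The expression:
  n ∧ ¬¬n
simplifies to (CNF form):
n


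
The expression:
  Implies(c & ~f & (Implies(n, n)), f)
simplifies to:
f | ~c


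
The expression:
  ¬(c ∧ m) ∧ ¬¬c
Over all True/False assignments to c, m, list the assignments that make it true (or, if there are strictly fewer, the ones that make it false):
is true only for:
  c=True, m=False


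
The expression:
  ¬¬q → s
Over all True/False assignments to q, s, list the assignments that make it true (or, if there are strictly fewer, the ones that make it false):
is false only for:
  q=True, s=False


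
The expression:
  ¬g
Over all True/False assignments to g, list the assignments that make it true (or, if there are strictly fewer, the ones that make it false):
is true only for:
  g=False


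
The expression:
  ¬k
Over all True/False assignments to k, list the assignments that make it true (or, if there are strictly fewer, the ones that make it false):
is true only for:
  k=False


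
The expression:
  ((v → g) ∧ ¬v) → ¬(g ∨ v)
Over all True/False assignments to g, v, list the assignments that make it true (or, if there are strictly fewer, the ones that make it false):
is false only for:
  g=True, v=False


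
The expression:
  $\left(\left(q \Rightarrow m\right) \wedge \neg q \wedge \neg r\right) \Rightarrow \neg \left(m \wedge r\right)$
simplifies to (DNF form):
$\text{True}$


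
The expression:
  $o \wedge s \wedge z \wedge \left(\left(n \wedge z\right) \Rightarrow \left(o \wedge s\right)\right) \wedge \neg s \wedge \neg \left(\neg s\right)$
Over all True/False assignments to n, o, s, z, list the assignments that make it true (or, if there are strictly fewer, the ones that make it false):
is never true.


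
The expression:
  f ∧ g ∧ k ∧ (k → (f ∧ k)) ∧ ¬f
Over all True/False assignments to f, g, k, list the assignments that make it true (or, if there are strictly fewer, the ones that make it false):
is never true.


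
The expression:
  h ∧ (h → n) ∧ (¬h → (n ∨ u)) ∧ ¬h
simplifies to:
False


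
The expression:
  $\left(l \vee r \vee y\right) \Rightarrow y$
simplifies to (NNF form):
$y \vee \left(\neg l \wedge \neg r\right)$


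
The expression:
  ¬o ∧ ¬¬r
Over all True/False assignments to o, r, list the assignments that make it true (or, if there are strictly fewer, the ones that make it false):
is true only for:
  o=False, r=True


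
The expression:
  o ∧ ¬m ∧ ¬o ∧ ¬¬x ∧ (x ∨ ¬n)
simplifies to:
False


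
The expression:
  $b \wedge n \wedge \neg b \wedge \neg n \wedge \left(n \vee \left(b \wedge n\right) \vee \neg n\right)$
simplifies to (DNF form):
$\text{False}$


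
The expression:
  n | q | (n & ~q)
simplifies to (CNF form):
n | q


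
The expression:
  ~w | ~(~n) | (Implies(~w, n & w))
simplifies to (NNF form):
True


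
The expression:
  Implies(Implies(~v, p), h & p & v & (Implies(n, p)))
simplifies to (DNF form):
(h & p & v) | (~p & ~v)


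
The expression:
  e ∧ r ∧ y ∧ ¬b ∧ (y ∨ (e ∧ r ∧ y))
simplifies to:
e ∧ r ∧ y ∧ ¬b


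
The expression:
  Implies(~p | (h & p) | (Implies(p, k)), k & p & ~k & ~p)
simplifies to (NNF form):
p & ~h & ~k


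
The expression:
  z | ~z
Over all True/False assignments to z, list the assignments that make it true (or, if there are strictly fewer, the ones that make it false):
is always true.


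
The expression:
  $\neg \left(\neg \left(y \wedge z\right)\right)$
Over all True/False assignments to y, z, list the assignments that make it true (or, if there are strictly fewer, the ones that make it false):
is true only for:
  y=True, z=True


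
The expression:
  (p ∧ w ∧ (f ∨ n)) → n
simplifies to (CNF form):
n ∨ ¬f ∨ ¬p ∨ ¬w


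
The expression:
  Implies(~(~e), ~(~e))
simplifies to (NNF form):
True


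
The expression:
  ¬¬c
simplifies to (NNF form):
c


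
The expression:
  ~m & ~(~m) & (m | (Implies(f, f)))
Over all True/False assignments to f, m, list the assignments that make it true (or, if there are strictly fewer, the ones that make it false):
is never true.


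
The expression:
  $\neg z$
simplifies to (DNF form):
$\neg z$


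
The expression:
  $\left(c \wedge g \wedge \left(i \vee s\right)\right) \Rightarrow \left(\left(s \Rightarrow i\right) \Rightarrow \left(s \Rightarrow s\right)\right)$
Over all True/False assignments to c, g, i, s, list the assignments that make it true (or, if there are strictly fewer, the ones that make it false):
is always true.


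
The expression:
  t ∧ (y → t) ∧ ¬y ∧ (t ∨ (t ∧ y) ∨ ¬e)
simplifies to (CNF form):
t ∧ ¬y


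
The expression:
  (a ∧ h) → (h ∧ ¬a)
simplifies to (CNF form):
¬a ∨ ¬h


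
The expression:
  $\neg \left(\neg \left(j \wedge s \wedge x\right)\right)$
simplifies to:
$j \wedge s \wedge x$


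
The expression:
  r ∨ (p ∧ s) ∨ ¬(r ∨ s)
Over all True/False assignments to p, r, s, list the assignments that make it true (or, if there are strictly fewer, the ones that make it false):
is false only for:
  p=False, r=False, s=True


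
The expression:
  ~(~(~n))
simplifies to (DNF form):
~n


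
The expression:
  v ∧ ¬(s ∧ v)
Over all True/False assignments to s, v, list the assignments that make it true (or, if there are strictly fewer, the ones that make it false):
is true only for:
  s=False, v=True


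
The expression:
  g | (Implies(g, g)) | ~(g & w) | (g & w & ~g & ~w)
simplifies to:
True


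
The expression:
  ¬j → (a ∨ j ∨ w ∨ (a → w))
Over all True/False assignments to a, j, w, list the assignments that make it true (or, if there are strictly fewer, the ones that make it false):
is always true.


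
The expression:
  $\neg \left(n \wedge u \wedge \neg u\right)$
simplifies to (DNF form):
$\text{True}$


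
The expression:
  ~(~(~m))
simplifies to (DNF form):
~m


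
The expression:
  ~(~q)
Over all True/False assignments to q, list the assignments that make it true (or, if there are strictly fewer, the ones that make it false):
is true only for:
  q=True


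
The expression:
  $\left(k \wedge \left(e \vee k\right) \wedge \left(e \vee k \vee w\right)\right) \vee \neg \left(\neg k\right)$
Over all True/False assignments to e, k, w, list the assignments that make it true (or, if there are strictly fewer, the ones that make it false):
is true only for:
  e=False, k=True, w=False;
  e=False, k=True, w=True;
  e=True, k=True, w=False;
  e=True, k=True, w=True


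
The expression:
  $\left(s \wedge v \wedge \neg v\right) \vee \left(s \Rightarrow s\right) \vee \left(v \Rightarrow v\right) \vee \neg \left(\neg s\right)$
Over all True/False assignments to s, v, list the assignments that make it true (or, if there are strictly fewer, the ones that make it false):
is always true.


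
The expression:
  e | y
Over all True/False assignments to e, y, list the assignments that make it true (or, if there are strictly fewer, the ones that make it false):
is false only for:
  e=False, y=False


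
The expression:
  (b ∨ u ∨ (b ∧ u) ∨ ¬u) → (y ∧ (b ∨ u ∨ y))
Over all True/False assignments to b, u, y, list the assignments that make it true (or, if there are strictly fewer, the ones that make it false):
is true only for:
  b=False, u=False, y=True;
  b=False, u=True, y=True;
  b=True, u=False, y=True;
  b=True, u=True, y=True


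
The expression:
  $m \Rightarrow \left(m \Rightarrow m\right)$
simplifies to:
$\text{True}$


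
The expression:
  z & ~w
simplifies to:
z & ~w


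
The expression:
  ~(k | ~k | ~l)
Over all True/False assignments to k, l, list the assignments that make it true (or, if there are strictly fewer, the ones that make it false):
is never true.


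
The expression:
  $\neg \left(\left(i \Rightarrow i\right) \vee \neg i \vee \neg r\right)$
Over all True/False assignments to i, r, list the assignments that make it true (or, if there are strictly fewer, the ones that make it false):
is never true.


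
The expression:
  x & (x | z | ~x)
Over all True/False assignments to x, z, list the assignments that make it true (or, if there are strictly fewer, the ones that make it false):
is true only for:
  x=True, z=False;
  x=True, z=True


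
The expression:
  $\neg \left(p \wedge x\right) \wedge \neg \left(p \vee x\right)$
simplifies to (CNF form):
$\neg p \wedge \neg x$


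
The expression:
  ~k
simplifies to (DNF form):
~k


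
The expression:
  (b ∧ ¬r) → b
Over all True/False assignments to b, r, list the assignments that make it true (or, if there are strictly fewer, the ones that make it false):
is always true.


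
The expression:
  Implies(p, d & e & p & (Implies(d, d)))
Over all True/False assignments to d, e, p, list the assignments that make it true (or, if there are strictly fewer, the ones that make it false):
is false only for:
  d=False, e=False, p=True;
  d=False, e=True, p=True;
  d=True, e=False, p=True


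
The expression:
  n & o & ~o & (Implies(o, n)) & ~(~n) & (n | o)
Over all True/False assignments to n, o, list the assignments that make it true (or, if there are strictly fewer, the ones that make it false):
is never true.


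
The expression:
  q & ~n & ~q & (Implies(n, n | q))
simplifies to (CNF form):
False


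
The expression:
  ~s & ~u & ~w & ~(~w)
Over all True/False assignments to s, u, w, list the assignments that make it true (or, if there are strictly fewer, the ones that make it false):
is never true.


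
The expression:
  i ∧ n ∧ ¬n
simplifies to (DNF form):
False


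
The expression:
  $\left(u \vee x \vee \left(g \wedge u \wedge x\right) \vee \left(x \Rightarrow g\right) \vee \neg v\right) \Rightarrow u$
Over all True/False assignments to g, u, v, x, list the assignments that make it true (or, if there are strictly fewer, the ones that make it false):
is true only for:
  g=False, u=True, v=False, x=False;
  g=False, u=True, v=False, x=True;
  g=False, u=True, v=True, x=False;
  g=False, u=True, v=True, x=True;
  g=True, u=True, v=False, x=False;
  g=True, u=True, v=False, x=True;
  g=True, u=True, v=True, x=False;
  g=True, u=True, v=True, x=True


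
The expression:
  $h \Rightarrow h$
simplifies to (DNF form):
$\text{True}$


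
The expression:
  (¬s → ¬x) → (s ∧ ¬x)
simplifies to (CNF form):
(s ∨ x) ∧ (¬s ∨ ¬x)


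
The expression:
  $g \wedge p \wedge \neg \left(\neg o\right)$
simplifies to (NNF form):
$g \wedge o \wedge p$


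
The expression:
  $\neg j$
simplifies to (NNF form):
$\neg j$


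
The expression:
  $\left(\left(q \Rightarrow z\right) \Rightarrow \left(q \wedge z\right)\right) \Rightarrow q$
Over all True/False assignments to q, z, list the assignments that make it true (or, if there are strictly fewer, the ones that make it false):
is always true.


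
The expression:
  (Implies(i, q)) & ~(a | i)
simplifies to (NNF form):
~a & ~i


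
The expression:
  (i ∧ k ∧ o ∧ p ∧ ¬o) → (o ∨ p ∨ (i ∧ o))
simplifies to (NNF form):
True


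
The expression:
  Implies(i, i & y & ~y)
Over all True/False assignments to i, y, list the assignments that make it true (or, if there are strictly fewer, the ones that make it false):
is true only for:
  i=False, y=False;
  i=False, y=True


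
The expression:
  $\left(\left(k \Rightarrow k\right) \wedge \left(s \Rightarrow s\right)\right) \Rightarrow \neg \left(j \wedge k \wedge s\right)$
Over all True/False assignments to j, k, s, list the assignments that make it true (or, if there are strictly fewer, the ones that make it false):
is false only for:
  j=True, k=True, s=True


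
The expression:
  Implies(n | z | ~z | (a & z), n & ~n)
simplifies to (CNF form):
False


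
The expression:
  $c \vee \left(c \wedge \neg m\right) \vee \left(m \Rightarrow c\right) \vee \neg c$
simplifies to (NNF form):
$\text{True}$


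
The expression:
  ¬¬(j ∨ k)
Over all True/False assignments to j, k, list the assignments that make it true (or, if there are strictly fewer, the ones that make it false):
is false only for:
  j=False, k=False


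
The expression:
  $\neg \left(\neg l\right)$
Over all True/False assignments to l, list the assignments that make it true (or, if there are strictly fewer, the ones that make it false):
is true only for:
  l=True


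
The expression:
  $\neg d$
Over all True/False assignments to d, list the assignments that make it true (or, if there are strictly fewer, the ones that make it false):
is true only for:
  d=False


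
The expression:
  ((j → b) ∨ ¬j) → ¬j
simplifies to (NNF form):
¬b ∨ ¬j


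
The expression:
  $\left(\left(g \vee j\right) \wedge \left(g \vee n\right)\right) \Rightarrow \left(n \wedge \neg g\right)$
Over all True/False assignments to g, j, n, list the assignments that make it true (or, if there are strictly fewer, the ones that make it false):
is true only for:
  g=False, j=False, n=False;
  g=False, j=False, n=True;
  g=False, j=True, n=False;
  g=False, j=True, n=True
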